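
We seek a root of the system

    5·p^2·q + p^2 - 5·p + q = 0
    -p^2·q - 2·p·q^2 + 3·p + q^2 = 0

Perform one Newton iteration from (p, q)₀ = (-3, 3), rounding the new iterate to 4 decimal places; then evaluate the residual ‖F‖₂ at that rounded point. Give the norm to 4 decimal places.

At (-3, 3): F = (162.0000, 27.0000).
Jacobian J = [[10·p·q + 2·p - 5, 5·p^2 + 1], [-2·p·q - 2·q^2 + 3, -p^2 - 4·p·q + 2·q]].
At the point, J = [[-101.0000, 46.0000], [3.0000, 33.0000]] (det J = -3471.0000).
Solving J·Δ = −F gives Δ = (1.1824, -0.9257).
Then the next iterate is (p, q)₁ = (-1.8176, 2.0743).
Re-evaluating at (-1.8176, 2.0743): F = (48.729981, 7.638368), so ‖F‖₂ = 49.3250.

49.3250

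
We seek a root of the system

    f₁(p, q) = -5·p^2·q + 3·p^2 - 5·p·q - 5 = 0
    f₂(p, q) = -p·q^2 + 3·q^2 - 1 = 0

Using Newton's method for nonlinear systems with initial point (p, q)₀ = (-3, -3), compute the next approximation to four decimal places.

At (-3, -3): F = (112.0000, 53.0000).
Jacobian J = [[-10·p·q + 6·p - 5·q, -5·p^2 - 5·p], [-q^2, -2·p·q + 6·q]].
At the point, J = [[-93.0000, -30.0000], [-9.0000, -36.0000]] (det J = 3078.0000).
Solving J·Δ = −F gives Δ = (0.7934, 1.2739).
Then the next iterate is (p, q)₁ = (-2.2066, -1.7261).

(-2.2066, -1.7261)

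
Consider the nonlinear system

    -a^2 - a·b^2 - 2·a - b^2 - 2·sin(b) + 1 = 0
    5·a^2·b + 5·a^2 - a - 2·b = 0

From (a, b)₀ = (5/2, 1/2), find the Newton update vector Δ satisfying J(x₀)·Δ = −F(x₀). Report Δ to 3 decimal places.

(-6.198, 6.252)

At (5/2, 1/2): F = (-12.08385, 43.375).
Jacobian J = [[-2·a - b^2 - 2, -2·a·b - 2·b - 2·cos(b)], [10·a·b + 10·a - 1, 5·a^2 - 2]].
At the point, J = [[-7.250, -5.25517], [36.500, 29.250]] (det J = -20.24897).
Solving J·Δ = −F gives Δ = (-6.198, 6.252).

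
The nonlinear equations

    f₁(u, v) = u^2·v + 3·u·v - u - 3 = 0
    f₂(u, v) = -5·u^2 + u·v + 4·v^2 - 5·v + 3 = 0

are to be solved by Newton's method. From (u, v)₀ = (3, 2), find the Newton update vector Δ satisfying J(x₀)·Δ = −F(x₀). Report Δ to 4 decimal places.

(-1.2938, -0.4447)

At (3, 2): F = (30.0000, -30.0000).
Jacobian J = [[2·u·v + 3·v - 1, u^2 + 3·u], [-10·u + v, u + 8·v - 5]].
At the point, J = [[17.0000, 18.0000], [-28.0000, 14.0000]] (det J = 742.0000).
Solving J·Δ = −F gives Δ = (-1.2938, -0.4447).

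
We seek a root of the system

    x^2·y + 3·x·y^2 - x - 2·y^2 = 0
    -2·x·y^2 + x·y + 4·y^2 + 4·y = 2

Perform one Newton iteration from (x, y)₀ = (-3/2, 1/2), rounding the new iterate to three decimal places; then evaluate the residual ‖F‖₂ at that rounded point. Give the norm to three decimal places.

At (-3/2, 1/2): F = (1.000, 1.000).
Jacobian J = [[2·x·y + 3·y^2 - 1, x^2 + 6·x·y - 4·y], [-2·y^2 + y, -4·x·y + x + 8·y + 4]].
At the point, J = [[-1.750, -4.250], [0.000, 9.500]] (det J = -16.625).
Solving J·Δ = −F gives Δ = (0.827, -0.105).
Then the next iterate is (x, y)₁ = (-0.673, 0.395).
Re-evaluating at (-0.673, 0.395): F = (0.22484, 0.14827), so ‖F‖₂ = 0.269.

0.269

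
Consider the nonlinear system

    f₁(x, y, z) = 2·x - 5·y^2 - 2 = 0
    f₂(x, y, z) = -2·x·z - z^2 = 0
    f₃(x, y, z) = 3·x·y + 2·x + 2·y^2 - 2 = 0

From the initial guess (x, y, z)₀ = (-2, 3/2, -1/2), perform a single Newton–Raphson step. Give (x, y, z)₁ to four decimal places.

(-0.3846, 0.5654, -0.3731)

At (-2, 3/2, -1/2): F = (-17.2500, -2.2500, -10.5000).
Jacobian J = [[2, -10·y, 0], [-2·z, 0, -2·x - 2·z], [3·y + 2, 3·x + 4·y, 0]].
At the point, J = [[2.0000, -15.0000, 0.0000], [1.0000, 0.0000, 5.0000], [6.5000, 0.0000, 0.0000]] (det J = -487.5000).
Solving J·Δ = −F gives Δ = (1.6154, -0.9346, 0.1269).
Then the next iterate is (x, y, z)₁ = (-0.3846, 0.5654, -0.3731).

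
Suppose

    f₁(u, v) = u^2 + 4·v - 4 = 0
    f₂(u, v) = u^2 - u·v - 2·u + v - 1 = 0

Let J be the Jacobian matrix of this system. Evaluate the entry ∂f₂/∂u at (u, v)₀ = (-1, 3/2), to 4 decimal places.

∂f₂/∂u = 2·u - v - 2.
At (-1, 3/2) this is -5.5000.

-5.5000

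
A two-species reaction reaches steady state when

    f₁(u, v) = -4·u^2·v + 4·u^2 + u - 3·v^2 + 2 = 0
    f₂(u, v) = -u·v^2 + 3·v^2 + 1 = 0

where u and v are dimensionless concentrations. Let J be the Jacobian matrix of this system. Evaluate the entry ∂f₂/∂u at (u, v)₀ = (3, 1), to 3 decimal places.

∂f₂/∂u = -v^2.
At (3, 1) this is -1.000.

-1.000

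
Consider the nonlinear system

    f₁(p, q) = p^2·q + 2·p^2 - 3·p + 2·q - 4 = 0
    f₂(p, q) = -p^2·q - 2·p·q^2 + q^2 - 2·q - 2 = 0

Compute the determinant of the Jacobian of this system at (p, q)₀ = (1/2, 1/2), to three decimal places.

J = [[2·p·q + 4·p - 3, p^2 + 2], [-2·p·q - 2·q^2, -p^2 - 4·p·q + 2·q - 2]].
At the point, J = [[-0.500, 2.250], [-1.000, -2.250]].
det J = 3.375.

3.375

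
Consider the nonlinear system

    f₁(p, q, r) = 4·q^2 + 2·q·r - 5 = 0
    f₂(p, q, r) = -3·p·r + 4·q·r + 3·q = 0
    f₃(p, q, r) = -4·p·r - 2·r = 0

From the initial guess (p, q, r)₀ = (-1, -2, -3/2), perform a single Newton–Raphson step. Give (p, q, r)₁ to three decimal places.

(-0.561, -1.143, -1.318)

At (-1, -2, -3/2): F = (17.000, 1.500, -3.000).
Jacobian J = [[0, 8·q + 2·r, 2·q], [-3·r, 4·r + 3, -3·p + 4·q], [-4·r, 0, -4·p - 2]].
At the point, J = [[0.000, -19.000, -4.000], [4.500, -3.000, -5.000], [6.000, 0.000, 2.000]] (det J = 669.000).
Solving J·Δ = −F gives Δ = (0.439, 0.857, 0.182).
Then the next iterate is (p, q, r)₁ = (-0.561, -1.143, -1.318).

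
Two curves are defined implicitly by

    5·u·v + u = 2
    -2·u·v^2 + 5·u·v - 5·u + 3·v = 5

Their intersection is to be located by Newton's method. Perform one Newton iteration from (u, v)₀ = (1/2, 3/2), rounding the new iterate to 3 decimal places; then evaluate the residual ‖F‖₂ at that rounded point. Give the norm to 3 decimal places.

0.566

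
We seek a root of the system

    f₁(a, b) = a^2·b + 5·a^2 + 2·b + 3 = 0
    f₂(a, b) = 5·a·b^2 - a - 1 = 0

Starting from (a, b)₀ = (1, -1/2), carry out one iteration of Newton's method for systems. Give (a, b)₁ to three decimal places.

At (1, -1/2): F = (6.500, -0.750).
Jacobian J = [[2·a·b + 10·a, a^2 + 2], [5·b^2 - 1, 10·a·b]].
At the point, J = [[9.000, 3.000], [0.250, -5.000]] (det J = -45.750).
Solving J·Δ = −F gives Δ = (-0.661, -0.183).
Then the next iterate is (a, b)₁ = (0.339, -0.683).

(0.339, -0.683)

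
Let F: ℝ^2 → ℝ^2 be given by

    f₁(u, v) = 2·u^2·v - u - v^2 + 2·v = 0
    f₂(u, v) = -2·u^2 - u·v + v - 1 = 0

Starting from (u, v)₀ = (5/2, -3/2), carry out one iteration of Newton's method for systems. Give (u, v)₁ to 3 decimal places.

At (5/2, -3/2): F = (-26.500, -11.250).
Jacobian J = [[4·u·v - 1, 2·u^2 - 2·v + 2], [-4·u - v, -u + 1]].
At the point, J = [[-16.000, 17.500], [-8.500, -1.500]] (det J = 172.750).
Solving J·Δ = −F gives Δ = (-1.370, 0.262).
Then the next iterate is (u, v)₁ = (1.130, -1.238).

(1.130, -1.238)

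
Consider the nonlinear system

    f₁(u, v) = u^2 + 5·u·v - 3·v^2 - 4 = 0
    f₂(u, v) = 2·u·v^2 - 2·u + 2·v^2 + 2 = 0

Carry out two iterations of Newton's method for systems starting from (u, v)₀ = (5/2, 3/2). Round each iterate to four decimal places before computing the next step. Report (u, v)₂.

(1.2275, 0.6057)

At (5/2, 3/2): F = (14.2500, 12.7500).
Jacobian J = [[2·u + 5·v, 5·u - 6·v], [2·v^2 - 2, 4·u·v + 4·v]].
At the point, J = [[12.5000, 3.5000], [2.5000, 21.0000]] (det J = 253.7500).
Solving J·Δ = −F gives Δ = (-1.0034, -0.4877).
Then the next iterate is (u, v)₁ = (1.4966, 1.0123).
Round to (1.4966, 1.0123) and repeat: F = (2.740599, 4.123588), J = [[8.0547, 1.4092], [0.049503, 10.109233]].
Δ = (-0.2691, -0.4066), so (u, v)₂ = (1.2275, 0.6057).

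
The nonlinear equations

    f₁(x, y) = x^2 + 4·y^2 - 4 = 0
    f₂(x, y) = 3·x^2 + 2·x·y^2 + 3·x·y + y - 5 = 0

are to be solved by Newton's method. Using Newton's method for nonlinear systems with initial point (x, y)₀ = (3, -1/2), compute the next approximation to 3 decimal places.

At (3, -1/2): F = (6.000, 18.500).
Jacobian J = [[2·x, 8·y], [6·x + 2·y^2 + 3·y, 4·x·y + 3·x + 1]].
At the point, J = [[6.000, -4.000], [17.000, 4.000]] (det J = 92.000).
Solving J·Δ = −F gives Δ = (-1.065, -0.098).
Then the next iterate is (x, y)₁ = (1.935, -0.598).

(1.935, -0.598)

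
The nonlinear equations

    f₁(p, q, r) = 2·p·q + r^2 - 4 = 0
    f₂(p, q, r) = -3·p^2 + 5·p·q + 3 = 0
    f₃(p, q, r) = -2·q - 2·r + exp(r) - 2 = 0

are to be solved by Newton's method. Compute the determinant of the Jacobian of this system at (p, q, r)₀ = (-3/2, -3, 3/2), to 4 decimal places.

J = [[2·q, 2·p, 2·r], [-6·p + 5·q, 5·p, 0], [0, -2, exp(r) - 2]].
At the point, J = [[-6.0000, -3.0000, 3.0000], [-6.0000, -7.5000, 0.0000], [0.0000, -2.0000, 2.481689]].
det J = 103.0056.

103.0056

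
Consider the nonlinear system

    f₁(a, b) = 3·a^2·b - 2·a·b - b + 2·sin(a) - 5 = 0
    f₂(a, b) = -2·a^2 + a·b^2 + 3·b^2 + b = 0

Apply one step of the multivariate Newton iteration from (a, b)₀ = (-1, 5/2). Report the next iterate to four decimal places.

(-1.0623, 1.3762)

At (-1, 5/2): F = (3.317058, 13.0000).
Jacobian J = [[6·a·b - 2·b + 2·cos(a), 3·a^2 - 2·a - 1], [-4·a + b^2, 2·a·b + 6·b + 1]].
At the point, J = [[-18.919395, 4.0000], [10.2500, 11.0000]] (det J = -249.113349).
Solving J·Δ = −F gives Δ = (-0.0623, -1.1238).
Then the next iterate is (a, b)₁ = (-1.0623, 1.3762).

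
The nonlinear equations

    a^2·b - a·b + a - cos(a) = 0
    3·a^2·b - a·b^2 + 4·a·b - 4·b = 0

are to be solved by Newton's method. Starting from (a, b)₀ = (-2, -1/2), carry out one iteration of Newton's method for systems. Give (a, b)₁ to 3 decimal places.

At (-2, -1/2): F = (-4.58385, 0.500).
Jacobian J = [[2·a·b - b + sin(a) + 1, a^2 - a], [6·a·b - b^2 + 4·b, 3·a^2 - 2·a·b + 4·a - 4]].
At the point, J = [[2.59070, 6.000], [3.750, -2.000]] (det J = -27.68141).
Solving J·Δ = −F gives Δ = (0.223, 0.668).
Then the next iterate is (a, b)₁ = (-1.777, 0.168).

(-1.777, 0.168)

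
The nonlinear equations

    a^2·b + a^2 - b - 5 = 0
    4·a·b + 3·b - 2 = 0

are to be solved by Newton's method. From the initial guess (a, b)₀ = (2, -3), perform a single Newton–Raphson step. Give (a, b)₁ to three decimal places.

(1.904, 0.077)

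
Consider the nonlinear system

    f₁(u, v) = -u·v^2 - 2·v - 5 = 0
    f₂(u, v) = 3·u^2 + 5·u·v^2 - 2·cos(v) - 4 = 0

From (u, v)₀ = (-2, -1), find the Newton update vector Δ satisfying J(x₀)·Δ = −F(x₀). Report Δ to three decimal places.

(-0.610, -0.065)

At (-2, -1): F = (-1.000, -3.08060).
Jacobian J = [[-v^2, -2·u·v - 2], [6·u + 5·v^2, 10·u·v + 2·sin(v)]].
At the point, J = [[-1.000, -6.000], [-7.000, 18.31706]] (det J = -60.31706).
Solving J·Δ = −F gives Δ = (-0.610, -0.065).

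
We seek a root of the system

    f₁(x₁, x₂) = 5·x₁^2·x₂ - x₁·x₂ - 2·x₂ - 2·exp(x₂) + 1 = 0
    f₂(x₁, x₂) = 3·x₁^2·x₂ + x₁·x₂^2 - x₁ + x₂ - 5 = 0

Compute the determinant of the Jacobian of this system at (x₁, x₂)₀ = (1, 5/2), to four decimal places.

J = [[10·x₁·x₂ - x₂, 5·x₁^2 - x₁ - 2·exp(x₂) - 2], [6·x₁·x₂ + x₂^2 - 1, 3·x₁^2 + 2·x₁·x₂ + 1]].
At the point, J = [[22.5000, -22.364988], [20.2500, 9.0000]].
det J = 655.3910.

655.3910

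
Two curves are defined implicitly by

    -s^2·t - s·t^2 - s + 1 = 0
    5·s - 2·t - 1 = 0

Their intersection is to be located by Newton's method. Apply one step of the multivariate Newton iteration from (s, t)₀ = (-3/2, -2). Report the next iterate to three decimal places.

At (-3/2, -2): F = (13.000, -4.500).
Jacobian J = [[-2·s·t - t^2 - 1, -s^2 - 2·s·t], [5, -2]].
At the point, J = [[-11.000, -8.250], [5.000, -2.000]] (det J = 63.250).
Solving J·Δ = −F gives Δ = (0.998, 0.245).
Then the next iterate is (s, t)₁ = (-0.502, -1.755).

(-0.502, -1.755)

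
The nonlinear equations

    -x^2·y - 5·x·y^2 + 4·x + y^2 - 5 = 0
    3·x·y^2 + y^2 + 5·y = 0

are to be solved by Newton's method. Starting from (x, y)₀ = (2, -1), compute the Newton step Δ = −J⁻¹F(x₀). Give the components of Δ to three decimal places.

(-0.145, 0.174)

At (2, -1): F = (-2.000, 2.000).
Jacobian J = [[-2·x·y - 5·y^2 + 4, -x^2 - 10·x·y + 2·y], [3·y^2, 6·x·y + 2·y + 5]].
At the point, J = [[3.000, 14.000], [3.000, -9.000]] (det J = -69.000).
Solving J·Δ = −F gives Δ = (-0.145, 0.174).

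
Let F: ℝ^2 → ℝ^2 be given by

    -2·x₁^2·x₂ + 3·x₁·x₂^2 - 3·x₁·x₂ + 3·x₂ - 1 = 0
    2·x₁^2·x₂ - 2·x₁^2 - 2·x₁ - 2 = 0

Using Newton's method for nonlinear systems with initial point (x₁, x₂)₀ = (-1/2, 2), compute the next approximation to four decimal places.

(-0.6667, 1.6667)

At (-1/2, 2): F = (1.0000, -0.5000).
Jacobian J = [[-4·x₁·x₂ + 3·x₂^2 - 3·x₂, -2·x₁^2 + 6·x₁·x₂ - 3·x₁ + 3], [4·x₁·x₂ - 4·x₁ - 2, 2·x₁^2]].
At the point, J = [[10.0000, -2.0000], [-4.0000, 0.5000]] (det J = -3.0000).
Solving J·Δ = −F gives Δ = (-0.1667, -0.3333).
Then the next iterate is (x₁, x₂)₁ = (-0.6667, 1.6667).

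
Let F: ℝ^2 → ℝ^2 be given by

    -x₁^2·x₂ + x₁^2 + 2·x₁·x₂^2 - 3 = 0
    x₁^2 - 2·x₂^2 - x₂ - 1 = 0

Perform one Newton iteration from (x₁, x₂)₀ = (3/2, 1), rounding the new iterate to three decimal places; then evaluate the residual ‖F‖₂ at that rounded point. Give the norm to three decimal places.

0.076

At (3/2, 1): F = (0.000, -1.750).
Jacobian J = [[-2·x₁·x₂ + 2·x₁ + 2·x₂^2, -x₁^2 + 4·x₁·x₂], [2·x₁, -4·x₂ - 1]].
At the point, J = [[2.000, 3.750], [3.000, -5.000]] (det J = -21.250).
Solving J·Δ = −F gives Δ = (0.309, -0.165).
Then the next iterate is (x₁, x₂)₁ = (1.809, 0.835).
Re-evaluating at (1.809, 0.835): F = (0.06252, 0.04303), so ‖F‖₂ = 0.076.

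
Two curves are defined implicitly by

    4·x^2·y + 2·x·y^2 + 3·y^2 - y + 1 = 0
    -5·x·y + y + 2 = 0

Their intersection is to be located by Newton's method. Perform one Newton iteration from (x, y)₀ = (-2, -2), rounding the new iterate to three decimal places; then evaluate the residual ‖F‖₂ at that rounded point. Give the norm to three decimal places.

1.144

At (-2, -2): F = (-33.000, -20.000).
Jacobian J = [[8·x·y + 2·y^2, 4·x^2 + 4·x·y + 6·y - 1], [-5·y, -5·x + 1]].
At the point, J = [[40.000, 19.000], [10.000, 11.000]] (det J = 250.000).
Solving J·Δ = −F gives Δ = (-0.068, 1.880).
Then the next iterate is (x, y)₁ = (-2.068, -0.120).
Re-evaluating at (-2.068, -0.120): F = (-0.94914, 0.63920), so ‖F‖₂ = 1.144.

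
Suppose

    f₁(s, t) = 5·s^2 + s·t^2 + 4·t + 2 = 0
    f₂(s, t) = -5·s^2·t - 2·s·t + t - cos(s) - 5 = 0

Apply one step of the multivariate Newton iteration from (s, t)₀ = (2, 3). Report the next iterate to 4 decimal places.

(2.0498, -0.3403)

At (2, 3): F = (52.0000, -73.583853).
Jacobian J = [[10·s + t^2, 2·s·t + 4], [-10·s·t - 2·t + sin(s), -5·s^2 - 2·s + 1]].
At the point, J = [[29.0000, 16.0000], [-65.090703, -23.0000]] (det J = 374.451241).
Solving J·Δ = −F gives Δ = (0.0498, -3.3403).
Then the next iterate is (s, t)₁ = (2.0498, -0.3403).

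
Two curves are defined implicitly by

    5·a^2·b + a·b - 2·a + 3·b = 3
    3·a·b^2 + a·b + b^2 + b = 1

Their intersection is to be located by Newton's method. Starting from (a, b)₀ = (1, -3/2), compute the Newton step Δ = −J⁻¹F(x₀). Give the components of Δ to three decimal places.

At (1, -3/2): F = (-18.500, 5.000).
Jacobian J = [[10·a·b + b - 2, 5·a^2 + a + 3], [3·b^2 + b, 6·a·b + a + 2·b + 1]].
At the point, J = [[-18.500, 9.000], [5.250, -10.000]] (det J = 137.750).
Solving J·Δ = −F gives Δ = (-1.016, -0.034).

(-1.016, -0.034)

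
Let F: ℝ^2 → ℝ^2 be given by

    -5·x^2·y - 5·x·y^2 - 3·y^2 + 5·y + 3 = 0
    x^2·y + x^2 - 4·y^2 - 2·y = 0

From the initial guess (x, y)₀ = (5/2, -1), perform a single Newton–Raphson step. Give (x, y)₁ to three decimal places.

(1.774, -0.837)

At (5/2, -1): F = (13.750, -2.000).
Jacobian J = [[-10·x·y - 5·y^2, -5·x^2 - 10·x·y - 6·y + 5], [2·x·y + 2·x, x^2 - 8·y - 2]].
At the point, J = [[20.000, 4.750], [0.000, 12.250]] (det J = 245.000).
Solving J·Δ = −F gives Δ = (-0.726, 0.163).
Then the next iterate is (x, y)₁ = (1.774, -0.837).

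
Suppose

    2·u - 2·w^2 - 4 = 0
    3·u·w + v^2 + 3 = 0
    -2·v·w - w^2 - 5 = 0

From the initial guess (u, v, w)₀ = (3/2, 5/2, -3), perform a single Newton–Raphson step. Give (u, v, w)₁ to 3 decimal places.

(1.575, 2.072, -1.429)

At (3/2, 5/2, -3): F = (-19.000, -4.250, 1.000).
Jacobian J = [[2, 0, -4·w], [3·w, 2·v, 3·u], [0, -2·w, -2·v - 2·w]].
At the point, J = [[2.000, 0.000, 12.000], [-9.000, 5.000, 4.500], [0.000, 6.000, 1.000]] (det J = -692.000).
Solving J·Δ = −F gives Δ = (0.075, -0.428, 1.571).
Then the next iterate is (u, v, w)₁ = (1.575, 2.072, -1.429).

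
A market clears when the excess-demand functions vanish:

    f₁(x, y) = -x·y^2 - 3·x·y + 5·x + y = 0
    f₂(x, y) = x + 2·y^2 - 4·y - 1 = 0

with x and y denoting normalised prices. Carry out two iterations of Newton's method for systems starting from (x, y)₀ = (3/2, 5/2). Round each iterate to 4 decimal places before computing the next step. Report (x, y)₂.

At (3/2, 5/2): F = (-10.6250, 3.0000).
Jacobian J = [[-y^2 - 3·y + 5, -2·x·y - 3·x + 1], [1, 4·y - 4]].
At the point, J = [[-8.7500, -11.0000], [1.0000, 6.0000]] (det J = -41.5000).
Solving J·Δ = −F gives Δ = (-0.7410, -0.3765).
Then the next iterate is (x, y)₁ = (0.7590, 2.1235).
Round to (0.7590, 2.1235) and repeat: F = (-2.339232, 0.283504), J = [[-5.879752, -4.500473], [1.0000, 4.4940]].
Δ = (-0.4213, 0.0307), so (x, y)₂ = (0.3377, 2.1542).

(0.3377, 2.1542)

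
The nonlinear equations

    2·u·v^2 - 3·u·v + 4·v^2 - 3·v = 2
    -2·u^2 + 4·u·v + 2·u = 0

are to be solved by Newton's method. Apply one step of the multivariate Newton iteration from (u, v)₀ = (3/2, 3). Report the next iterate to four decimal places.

At (3/2, 3): F = (38.5000, 16.5000).
Jacobian J = [[2·v^2 - 3·v, 4·u·v - 3·u + 8·v - 3], [-4·u + 4·v + 2, 4·u]].
At the point, J = [[9.0000, 34.5000], [8.0000, 6.0000]] (det J = -222.0000).
Solving J·Δ = −F gives Δ = (-1.5236, -0.7185).
Then the next iterate is (u, v)₁ = (-0.0236, 2.2815).

(-0.0236, 2.2815)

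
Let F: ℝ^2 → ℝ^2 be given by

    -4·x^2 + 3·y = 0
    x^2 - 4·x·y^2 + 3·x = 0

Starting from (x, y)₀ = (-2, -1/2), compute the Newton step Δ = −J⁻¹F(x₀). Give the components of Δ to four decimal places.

(1.1475, -0.2869)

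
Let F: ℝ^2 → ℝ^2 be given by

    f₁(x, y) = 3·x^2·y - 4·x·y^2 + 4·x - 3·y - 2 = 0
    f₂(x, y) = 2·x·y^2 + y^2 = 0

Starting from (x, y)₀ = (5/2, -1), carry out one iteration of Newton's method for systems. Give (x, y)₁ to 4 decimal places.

(2.5138, -0.4977)

At (5/2, -1): F = (-17.7500, 6.0000).
Jacobian J = [[6·x·y - 4·y^2 + 4, 3·x^2 - 8·x·y - 3], [2·y^2, 4·x·y + 2·y]].
At the point, J = [[-15.0000, 35.7500], [2.0000, -12.0000]] (det J = 108.5000).
Solving J·Δ = −F gives Δ = (0.0138, 0.5023).
Then the next iterate is (x, y)₁ = (2.5138, -0.4977).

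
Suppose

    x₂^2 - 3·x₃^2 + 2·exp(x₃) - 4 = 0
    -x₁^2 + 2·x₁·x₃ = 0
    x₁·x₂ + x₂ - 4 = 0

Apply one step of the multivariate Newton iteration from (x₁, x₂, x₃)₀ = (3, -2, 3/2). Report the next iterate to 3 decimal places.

(-1.849, -1.424, -0.924)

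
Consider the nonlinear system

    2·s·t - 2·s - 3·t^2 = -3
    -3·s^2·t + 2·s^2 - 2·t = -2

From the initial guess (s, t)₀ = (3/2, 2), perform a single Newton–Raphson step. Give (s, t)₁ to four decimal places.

At (3/2, 2): F = (-6.0000, -11.0000).
Jacobian J = [[2·t - 2, 2·s - 6·t], [-6·s·t + 4·s, -3·s^2 - 2]].
At the point, J = [[2.0000, -9.0000], [-12.0000, -8.7500]] (det J = -125.5000).
Solving J·Δ = −F gives Δ = (-0.3705, -0.7490).
Then the next iterate is (s, t)₁ = (1.1295, 1.2510).

(1.1295, 1.2510)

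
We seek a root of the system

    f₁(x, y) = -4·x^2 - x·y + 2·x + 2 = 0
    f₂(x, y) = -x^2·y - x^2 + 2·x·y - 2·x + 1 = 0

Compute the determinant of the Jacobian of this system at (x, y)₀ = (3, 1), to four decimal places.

J = [[-8·x - y + 2, -x], [-2·x·y - 2·x + 2·y - 2, -x^2 + 2·x]].
At the point, J = [[-23.0000, -3.0000], [-12.0000, -3.0000]].
det J = 33.0000.

33.0000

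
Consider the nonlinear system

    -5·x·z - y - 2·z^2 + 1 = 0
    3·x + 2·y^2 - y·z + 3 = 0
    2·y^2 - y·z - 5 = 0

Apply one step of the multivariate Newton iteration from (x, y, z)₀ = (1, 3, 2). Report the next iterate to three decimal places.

At (1, 3, 2): F = (-20.000, 18.000, 7.000).
Jacobian J = [[-5·z, -1, -5·x - 4·z], [3, 4·y - z, -y], [0, 4·y - z, -y]].
At the point, J = [[-10.000, -1.000, -13.000], [3.000, 10.000, -3.000], [0.000, 10.000, -3.000]] (det J = -399.000).
Solving J·Δ = −F gives Δ = (-3.667, -0.308, 1.306).
Then the next iterate is (x, y, z)₁ = (-2.667, 2.692, 3.306).

(-2.667, 2.692, 3.306)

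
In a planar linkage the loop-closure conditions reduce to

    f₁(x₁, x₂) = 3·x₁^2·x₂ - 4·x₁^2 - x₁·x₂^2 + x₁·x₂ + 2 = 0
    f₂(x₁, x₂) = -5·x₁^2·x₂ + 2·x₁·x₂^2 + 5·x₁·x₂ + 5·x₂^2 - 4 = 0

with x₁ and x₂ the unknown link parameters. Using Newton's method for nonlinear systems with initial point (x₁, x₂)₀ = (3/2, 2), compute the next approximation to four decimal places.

(1.1232, 1.1143)

At (3/2, 2): F = (3.5000, 20.5000).
Jacobian J = [[6·x₁·x₂ - 8·x₁ - x₂^2 + x₂, 3·x₁^2 - 2·x₁·x₂ + x₁], [-10·x₁·x₂ + 2·x₂^2 + 5·x₂, -5·x₁^2 + 4·x₁·x₂ + 5·x₁ + 10·x₂]].
At the point, J = [[4.0000, 2.2500], [-12.0000, 28.2500]] (det J = 140.0000).
Solving J·Δ = −F gives Δ = (-0.3768, -0.8857).
Then the next iterate is (x₁, x₂)₁ = (1.1232, 1.1143).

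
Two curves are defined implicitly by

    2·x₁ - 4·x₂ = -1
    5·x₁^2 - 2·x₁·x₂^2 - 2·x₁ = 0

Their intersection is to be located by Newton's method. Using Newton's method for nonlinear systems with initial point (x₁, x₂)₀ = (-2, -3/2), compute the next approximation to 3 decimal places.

At (-2, -3/2): F = (3.000, 33.000).
Jacobian J = [[2, -4], [10·x₁ - 2·x₂^2 - 2, -4·x₁·x₂]].
At the point, J = [[2.000, -4.000], [-26.500, -12.000]] (det J = -130.000).
Solving J·Δ = −F gives Δ = (0.738, 1.119).
Then the next iterate is (x₁, x₂)₁ = (-1.262, -0.381).

(-1.262, -0.381)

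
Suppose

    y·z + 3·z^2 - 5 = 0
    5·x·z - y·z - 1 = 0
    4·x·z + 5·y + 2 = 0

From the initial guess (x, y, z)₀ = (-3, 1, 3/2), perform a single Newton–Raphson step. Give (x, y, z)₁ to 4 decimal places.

(-0.1875, -0.4375, 1.3906)

At (-3, 1, 3/2): F = (3.2500, -25.0000, -11.0000).
Jacobian J = [[0, z, y + 6·z], [5·z, -z, 5·x - y], [4·z, 5, 4·x]].
At the point, J = [[0.0000, 1.5000, 10.0000], [7.5000, -1.5000, -16.0000], [6.0000, 5.0000, -12.0000]] (det J = 456.0000).
Solving J·Δ = −F gives Δ = (2.8125, -1.4375, -0.1094).
Then the next iterate is (x, y, z)₁ = (-0.1875, -0.4375, 1.3906).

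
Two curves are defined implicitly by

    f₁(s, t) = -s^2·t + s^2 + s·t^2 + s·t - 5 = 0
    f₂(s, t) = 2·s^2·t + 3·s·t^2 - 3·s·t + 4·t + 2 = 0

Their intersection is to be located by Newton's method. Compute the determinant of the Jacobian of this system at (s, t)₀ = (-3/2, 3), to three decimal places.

-252.000

J = [[-2·s·t + 2·s + t^2 + t, -s^2 + 2·s·t + s], [4·s·t + 3·t^2 - 3·t, 2·s^2 + 6·s·t - 3·s + 4]].
At the point, J = [[18.000, -12.750], [0.000, -14.000]].
det J = -252.000.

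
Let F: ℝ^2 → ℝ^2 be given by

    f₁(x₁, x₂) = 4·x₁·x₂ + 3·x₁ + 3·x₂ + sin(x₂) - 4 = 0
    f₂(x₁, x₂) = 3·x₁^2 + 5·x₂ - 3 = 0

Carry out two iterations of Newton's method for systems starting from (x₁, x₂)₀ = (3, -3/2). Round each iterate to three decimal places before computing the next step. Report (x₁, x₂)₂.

(1.214, -0.073)

At (3, -3/2): F = (-18.49749, 16.500).
Jacobian J = [[4·x₂ + 3, 4·x₁ + cos(x₂) + 3], [6·x₁, 5]].
At the point, J = [[-3.000, 15.07074], [18.000, 5.000]] (det J = -286.27327).
Solving J·Δ = −F gives Δ = (-1.192, 0.990).
Then the next iterate is (x₁, x₂)₁ = (1.808, -0.510).
Round to (1.808, -0.510) and repeat: F = (-4.28250, 4.25659), J = [[0.960, 11.10474], [10.848, 5.000]].
Δ = (-0.594, 0.437), so (x₁, x₂)₂ = (1.214, -0.073).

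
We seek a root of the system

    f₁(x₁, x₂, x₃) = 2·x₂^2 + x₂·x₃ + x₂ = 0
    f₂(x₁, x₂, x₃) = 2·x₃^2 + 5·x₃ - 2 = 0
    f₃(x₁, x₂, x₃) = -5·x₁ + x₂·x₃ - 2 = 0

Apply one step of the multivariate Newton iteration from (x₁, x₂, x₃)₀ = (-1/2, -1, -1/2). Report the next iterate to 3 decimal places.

(-0.571, -0.952, 0.833)

At (-1/2, -1, -1/2): F = (1.500, -4.000, 1.000).
Jacobian J = [[0, 4·x₂ + x₃ + 1, x₂], [0, 0, 4·x₃ + 5], [-5, x₃, x₂]].
At the point, J = [[0.000, -3.500, -1.000], [0.000, 0.000, 3.000], [-5.000, -0.500, -1.000]] (det J = 52.500).
Solving J·Δ = −F gives Δ = (-0.071, 0.048, 1.333).
Then the next iterate is (x₁, x₂, x₃)₁ = (-0.571, -0.952, 0.833).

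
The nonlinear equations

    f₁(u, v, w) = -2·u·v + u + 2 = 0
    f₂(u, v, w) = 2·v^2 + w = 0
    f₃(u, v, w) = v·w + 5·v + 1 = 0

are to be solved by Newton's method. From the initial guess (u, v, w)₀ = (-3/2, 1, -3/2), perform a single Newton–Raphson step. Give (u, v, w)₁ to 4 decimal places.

(26.0000, 9.0000, -34.0000)

At (-3/2, 1, -3/2): F = (3.5000, 0.5000, 4.5000).
Jacobian J = [[-2·v + 1, -2·u, 0], [0, 4·v, 1], [0, w + 5, v]].
At the point, J = [[-1.0000, 3.0000, 0.0000], [0.0000, 4.0000, 1.0000], [0.0000, 3.5000, 1.0000]] (det J = -0.5000).
Solving J·Δ = −F gives Δ = (27.5000, 8.0000, -32.5000).
Then the next iterate is (u, v, w)₁ = (26.0000, 9.0000, -34.0000).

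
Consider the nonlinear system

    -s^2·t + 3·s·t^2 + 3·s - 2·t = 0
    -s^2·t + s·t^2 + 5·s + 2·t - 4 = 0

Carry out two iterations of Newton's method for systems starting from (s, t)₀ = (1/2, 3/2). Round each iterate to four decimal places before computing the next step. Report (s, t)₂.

At (1/2, 3/2): F = (1.5000, 2.2500).
Jacobian J = [[-2·s·t + 3·t^2 + 3, -s^2 + 6·s·t - 2], [-2·s·t + t^2 + 5, -s^2 + 2·s·t + 2]].
At the point, J = [[8.2500, 2.2500], [5.7500, 3.2500]] (det J = 13.8750).
Solving J·Δ = −F gives Δ = (0.0135, -0.7162).
Then the next iterate is (s, t)₁ = (0.5135, 0.7838).
Round to (0.5135, 0.7838) and repeat: F = (0.712620, 0.243891), J = [[4.038065, 0.151206], [4.809380, 2.541280]].
Δ = (-0.1861, 0.2562), so (s, t)₂ = (0.3274, 1.0400).

(0.3274, 1.0400)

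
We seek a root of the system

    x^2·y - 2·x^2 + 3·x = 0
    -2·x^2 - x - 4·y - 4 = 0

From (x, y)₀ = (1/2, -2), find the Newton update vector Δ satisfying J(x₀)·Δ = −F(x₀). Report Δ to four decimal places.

At (1/2, -2): F = (0.5000, 3.0000).
Jacobian J = [[2·x·y - 4·x + 3, x^2], [-4·x - 1, -4]].
At the point, J = [[-1.0000, 0.2500], [-3.0000, -4.0000]] (det J = 4.7500).
Solving J·Δ = −F gives Δ = (0.5789, 0.3158).

(0.5789, 0.3158)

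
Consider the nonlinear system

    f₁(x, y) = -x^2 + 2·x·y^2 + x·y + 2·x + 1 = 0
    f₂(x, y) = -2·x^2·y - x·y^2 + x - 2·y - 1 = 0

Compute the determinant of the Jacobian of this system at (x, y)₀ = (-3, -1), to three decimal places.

J = [[-2·x + 2·y^2 + y + 2, 4·x·y + x], [-4·x·y - y^2 + 1, -2·x^2 - 2·x·y - 2]].
At the point, J = [[9.000, 9.000], [-12.000, -26.000]].
det J = -126.000.

-126.000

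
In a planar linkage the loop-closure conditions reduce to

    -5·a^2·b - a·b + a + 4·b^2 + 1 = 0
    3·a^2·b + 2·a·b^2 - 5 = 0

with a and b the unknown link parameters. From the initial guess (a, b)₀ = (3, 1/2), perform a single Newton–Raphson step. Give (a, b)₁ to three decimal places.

At (3, 1/2): F = (-19.000, 10.000).
Jacobian J = [[-10·a·b - b + 1, -5·a^2 - a + 8·b], [6·a·b + 2·b^2, 3·a^2 + 4·a·b]].
At the point, J = [[-14.500, -44.000], [9.500, 33.000]] (det J = -60.500).
Solving J·Δ = −F gives Δ = (-3.091, 0.587).
Then the next iterate is (a, b)₁ = (-0.091, 1.087).

(-0.091, 1.087)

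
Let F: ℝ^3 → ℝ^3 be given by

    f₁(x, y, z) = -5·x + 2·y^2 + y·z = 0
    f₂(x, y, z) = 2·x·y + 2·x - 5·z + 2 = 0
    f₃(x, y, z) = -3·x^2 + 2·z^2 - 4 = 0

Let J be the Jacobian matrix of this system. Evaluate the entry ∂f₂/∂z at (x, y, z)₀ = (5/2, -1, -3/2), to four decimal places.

-5.0000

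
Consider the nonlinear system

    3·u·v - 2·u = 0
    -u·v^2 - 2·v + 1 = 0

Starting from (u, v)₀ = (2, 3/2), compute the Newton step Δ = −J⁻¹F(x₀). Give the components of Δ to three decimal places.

At (2, 3/2): F = (5.000, -6.500).
Jacobian J = [[3·v - 2, 3·u], [-v^2, -2·u·v - 2]].
At the point, J = [[2.500, 6.000], [-2.250, -8.000]] (det J = -6.500).
Solving J·Δ = −F gives Δ = (-0.154, -0.769).

(-0.154, -0.769)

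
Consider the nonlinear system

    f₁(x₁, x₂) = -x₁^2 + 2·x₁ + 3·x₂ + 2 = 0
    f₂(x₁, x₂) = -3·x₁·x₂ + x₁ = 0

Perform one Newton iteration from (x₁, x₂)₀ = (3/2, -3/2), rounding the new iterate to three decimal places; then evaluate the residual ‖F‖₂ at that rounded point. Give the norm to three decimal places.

2.034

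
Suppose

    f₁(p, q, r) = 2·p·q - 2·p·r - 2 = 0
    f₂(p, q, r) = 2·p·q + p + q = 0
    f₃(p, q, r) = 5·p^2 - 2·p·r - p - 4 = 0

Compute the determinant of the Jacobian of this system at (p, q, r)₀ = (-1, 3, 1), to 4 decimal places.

-6.0000

J = [[2·q - 2·r, 2·p, -2·p], [2·q + 1, 2·p + 1, 0], [10·p - 2·r - 1, 0, -2·p]].
At the point, J = [[4.0000, -2.0000, 2.0000], [7.0000, -1.0000, 0.0000], [-13.0000, 0.0000, 2.0000]].
det J = -6.0000.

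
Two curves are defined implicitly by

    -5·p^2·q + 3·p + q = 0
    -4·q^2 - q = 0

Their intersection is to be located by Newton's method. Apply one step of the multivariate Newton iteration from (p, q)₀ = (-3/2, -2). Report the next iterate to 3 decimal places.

At (-3/2, -2): F = (16.000, -14.000).
Jacobian J = [[-10·p·q + 3, -5·p^2 + 1], [0, -8·q - 1]].
At the point, J = [[-27.000, -10.250], [0.000, 15.000]] (det J = -405.000).
Solving J·Δ = −F gives Δ = (0.238, 0.933).
Then the next iterate is (p, q)₁ = (-1.262, -1.067).

(-1.262, -1.067)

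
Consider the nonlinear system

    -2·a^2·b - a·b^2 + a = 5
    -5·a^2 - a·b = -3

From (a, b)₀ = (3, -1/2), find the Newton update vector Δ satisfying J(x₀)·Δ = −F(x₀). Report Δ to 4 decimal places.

(-1.3533, -0.1923)

At (3, -1/2): F = (6.2500, -40.5000).
Jacobian J = [[-4·a·b - b^2 + 1, -2·a^2 - 2·a·b], [-10·a - b, -a]].
At the point, J = [[6.7500, -15.0000], [-29.5000, -3.0000]] (det J = -462.7500).
Solving J·Δ = −F gives Δ = (-1.3533, -0.1923).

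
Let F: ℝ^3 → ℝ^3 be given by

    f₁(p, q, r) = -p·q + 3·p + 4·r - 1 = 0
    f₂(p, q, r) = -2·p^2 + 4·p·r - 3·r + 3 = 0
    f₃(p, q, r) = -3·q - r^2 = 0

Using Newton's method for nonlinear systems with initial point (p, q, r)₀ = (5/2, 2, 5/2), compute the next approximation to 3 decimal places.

(-9.875, -0.179, 1.357)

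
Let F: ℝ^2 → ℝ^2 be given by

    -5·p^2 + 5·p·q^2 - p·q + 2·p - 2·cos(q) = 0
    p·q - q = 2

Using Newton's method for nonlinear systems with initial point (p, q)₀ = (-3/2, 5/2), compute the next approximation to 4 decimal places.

(-6.8967, -6.1967)

At (-3/2, 5/2): F = (-55.772713, -8.2500).
Jacobian J = [[-10·p + 5·q^2 - q + 2, 10·p·q - p + 2·sin(q)], [q, p - 1]].
At the point, J = [[45.7500, -34.803056], [2.5000, -2.5000]] (det J = -27.367361).
Solving J·Δ = −F gives Δ = (-5.3967, -8.6967).
Then the next iterate is (p, q)₁ = (-6.8967, -6.1967).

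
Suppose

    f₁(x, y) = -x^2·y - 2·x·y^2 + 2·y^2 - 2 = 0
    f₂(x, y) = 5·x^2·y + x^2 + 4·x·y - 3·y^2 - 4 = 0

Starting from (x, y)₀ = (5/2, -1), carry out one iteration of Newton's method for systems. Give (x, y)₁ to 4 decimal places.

(2.1423, -0.2928)

At (5/2, -1): F = (1.2500, -42.0000).
Jacobian J = [[-2·x·y - 2·y^2, -x^2 - 4·x·y + 4·y], [10·x·y + 2·x + 4·y, 5·x^2 + 4·x - 6·y]].
At the point, J = [[3.0000, -0.2500], [-24.0000, 47.2500]] (det J = 135.7500).
Solving J·Δ = −F gives Δ = (-0.3577, 0.7072).
Then the next iterate is (x, y)₁ = (2.1423, -0.2928).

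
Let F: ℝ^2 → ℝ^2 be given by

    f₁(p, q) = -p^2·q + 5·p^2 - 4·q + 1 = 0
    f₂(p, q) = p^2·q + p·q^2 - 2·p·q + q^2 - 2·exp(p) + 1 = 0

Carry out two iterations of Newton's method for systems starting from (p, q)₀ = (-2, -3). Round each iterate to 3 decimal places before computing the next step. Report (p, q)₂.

(-0.067, -0.152)

At (-2, -3): F = (45.000, -32.27067).
Jacobian J = [[-2·p·q + 10·p, -p^2 - 4], [2·p·q + q^2 - 2·q - 2·exp(p), p^2 + 2·p·q - 2·p + 2·q]].
At the point, J = [[-32.000, -8.000], [26.72933, 14.000]] (det J = -234.16536).
Solving J·Δ = −F gives Δ = (1.588, -0.727).
Then the next iterate is (p, q)₁ = (-0.412, -3.727).
Round to (-0.412, -3.727) and repeat: F = (17.38936, 4.13930), J = [[-7.19105, -4.16974], [23.09093, -3.38921]].
Δ = (0.345, 3.575), so (p, q)₂ = (-0.067, -0.152).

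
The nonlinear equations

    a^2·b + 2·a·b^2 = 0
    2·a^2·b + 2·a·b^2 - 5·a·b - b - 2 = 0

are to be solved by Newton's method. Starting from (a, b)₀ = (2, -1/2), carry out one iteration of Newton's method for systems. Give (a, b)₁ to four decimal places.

(1.3333, -0.3333)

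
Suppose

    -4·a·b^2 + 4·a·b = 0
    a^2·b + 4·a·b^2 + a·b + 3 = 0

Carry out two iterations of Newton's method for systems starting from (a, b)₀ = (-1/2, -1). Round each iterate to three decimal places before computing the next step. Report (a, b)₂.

(1.584, -3.922)

At (-1/2, -1): F = (4.000, 1.250).
Jacobian J = [[-4·b^2 + 4·b, -8·a·b + 4·a], [2·a·b + 4·b^2 + b, a^2 + 8·a·b + a]].
At the point, J = [[-8.000, -6.000], [4.000, 3.750]] (det J = -6.000).
Solving J·Δ = −F gives Δ = (3.750, -4.333).
Then the next iterate is (a, b)₁ = (3.250, -5.333).
Round to (3.250, -5.333) and repeat: F = (-439.06056, 299.06949), J = [[-135.09556, 151.658], [73.76606, -124.84550]].
Δ = (-1.666, 1.411), so (a, b)₂ = (1.584, -3.922).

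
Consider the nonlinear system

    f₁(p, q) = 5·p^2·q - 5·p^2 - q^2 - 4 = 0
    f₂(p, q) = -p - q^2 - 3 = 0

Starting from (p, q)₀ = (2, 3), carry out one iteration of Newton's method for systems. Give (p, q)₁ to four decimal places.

At (2, 3): F = (27.0000, -14.0000).
Jacobian J = [[10·p·q - 10·p, 5·p^2 - 2·q], [-1, -2·q]].
At the point, J = [[40.0000, 14.0000], [-1.0000, -6.0000]] (det J = -226.0000).
Solving J·Δ = −F gives Δ = (0.1504, -2.3584).
Then the next iterate is (p, q)₁ = (2.1504, 0.6416).

(2.1504, 0.6416)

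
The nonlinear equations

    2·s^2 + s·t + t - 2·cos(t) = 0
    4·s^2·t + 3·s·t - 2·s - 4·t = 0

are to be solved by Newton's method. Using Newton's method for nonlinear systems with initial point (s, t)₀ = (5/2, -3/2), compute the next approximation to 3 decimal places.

(1.576, -1.007)

At (5/2, -3/2): F = (7.10853, -47.750).
Jacobian J = [[4·s + t, s + 2·sin(t) + 1], [8·s·t + 3·t - 2, 4·s^2 + 3·s - 4]].
At the point, J = [[8.500, 1.50501], [-36.500, 28.500]] (det J = 297.18287).
Solving J·Δ = −F gives Δ = (-0.924, 0.493).
Then the next iterate is (s, t)₁ = (1.576, -1.007).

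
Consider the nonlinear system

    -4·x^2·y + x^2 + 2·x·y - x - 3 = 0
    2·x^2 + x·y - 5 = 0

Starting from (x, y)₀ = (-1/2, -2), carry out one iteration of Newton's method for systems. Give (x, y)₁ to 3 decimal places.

At (-1/2, -2): F = (1.750, -3.500).
Jacobian J = [[-8·x·y + 2·x + 2·y - 1, -4·x^2 + 2·x], [4·x + y, x]].
At the point, J = [[-14.000, -2.000], [-4.000, -0.500]] (det J = -1.000).
Solving J·Δ = −F gives Δ = (-7.875, 56.000).
Then the next iterate is (x, y)₁ = (-8.375, 54.000).

(-8.375, 54.000)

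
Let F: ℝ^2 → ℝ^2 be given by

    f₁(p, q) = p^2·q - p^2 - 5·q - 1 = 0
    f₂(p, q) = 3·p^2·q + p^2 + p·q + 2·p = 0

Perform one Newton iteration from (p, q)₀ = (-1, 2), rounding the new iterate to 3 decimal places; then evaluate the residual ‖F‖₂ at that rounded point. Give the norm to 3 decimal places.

2.384

At (-1, 2): F = (-10.000, 3.000).
Jacobian J = [[2·p·q - 2·p, p^2 - 5], [6·p·q + 2·p + q + 2, 3·p^2 + p]].
At the point, J = [[-2.000, -4.000], [-10.000, 2.000]] (det J = -44.000).
Solving J·Δ = −F gives Δ = (-0.182, -2.409).
Then the next iterate is (p, q)₁ = (-1.182, -0.409).
Re-evaluating at (-1.182, -0.409): F = (-0.92355, -2.19771), so ‖F‖₂ = 2.384.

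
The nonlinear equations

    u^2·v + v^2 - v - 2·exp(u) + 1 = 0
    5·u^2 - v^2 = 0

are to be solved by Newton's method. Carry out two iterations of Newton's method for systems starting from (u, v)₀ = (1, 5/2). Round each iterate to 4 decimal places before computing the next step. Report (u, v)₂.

(0.9334, 2.0875)

At (1, 5/2): F = (1.813436, -1.2500).
Jacobian J = [[2·u·v - 2·exp(u), u^2 + 2·v - 1], [10·u, -2·v]].
At the point, J = [[-0.436564, 5.0000], [10.0000, -5.0000]] (det J = -47.817182).
Solving J·Δ = −F gives Δ = (-0.0589, -0.3678).
Then the next iterate is (u, v)₁ = (0.9411, 2.1322).
Round to (0.9411, 2.1322) and repeat: F = (0.176903, -0.117931), J = [[-1.112371, 4.150069], [9.4110, -4.2644]].
Δ = (-0.0077, -0.0447), so (u, v)₂ = (0.9334, 2.0875).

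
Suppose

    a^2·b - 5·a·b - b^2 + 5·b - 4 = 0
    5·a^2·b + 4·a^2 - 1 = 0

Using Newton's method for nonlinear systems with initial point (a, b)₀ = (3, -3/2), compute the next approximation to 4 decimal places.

(-2.8333, -3.5000)

At (3, -3/2): F = (-4.7500, -32.5000).
Jacobian J = [[2·a·b - 5·b, a^2 - 5·a - 2·b + 5], [10·a·b + 8·a, 5·a^2]].
At the point, J = [[-1.5000, 2.0000], [-21.0000, 45.0000]] (det J = -25.5000).
Solving J·Δ = −F gives Δ = (-5.8333, -2.0000).
Then the next iterate is (a, b)₁ = (-2.8333, -3.5000).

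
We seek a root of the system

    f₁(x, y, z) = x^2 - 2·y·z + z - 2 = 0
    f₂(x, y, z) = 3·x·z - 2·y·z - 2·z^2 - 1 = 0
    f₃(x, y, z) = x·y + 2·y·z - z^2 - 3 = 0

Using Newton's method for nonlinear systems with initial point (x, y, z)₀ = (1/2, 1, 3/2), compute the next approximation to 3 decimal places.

(6.034, 0.769, 4.476)

At (1/2, 1, 3/2): F = (-3.250, -6.250, -1.750).
Jacobian J = [[2·x, -2·z, -2·y + 1], [3·z, -2·z, 3·x - 2·y - 4·z], [y, x + 2·z, 2·y - 2·z]].
At the point, J = [[1.000, -3.000, -1.000], [4.500, -3.000, -6.500], [1.000, 3.500, -1.000]] (det J = 13.000).
Solving J·Δ = −F gives Δ = (5.534, -0.231, 2.976).
Then the next iterate is (x, y, z)₁ = (6.034, 0.769, 4.476).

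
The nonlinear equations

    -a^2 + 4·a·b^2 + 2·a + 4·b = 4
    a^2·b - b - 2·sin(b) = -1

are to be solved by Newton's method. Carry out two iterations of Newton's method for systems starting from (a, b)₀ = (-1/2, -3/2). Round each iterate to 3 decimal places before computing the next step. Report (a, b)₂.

At (-1/2, -3/2): F = (-15.750, 4.11999).
Jacobian J = [[-2·a + 4·b^2 + 2, 8·a·b + 4], [2·a·b, a^2 - 2·cos(b) - 1]].
At the point, J = [[12.000, 10.000], [1.500, -0.89147]] (det J = -25.69769).
Solving J·Δ = −F gives Δ = (-1.057, 2.843).
Then the next iterate is (a, b)₁ = (-1.557, 1.343).
Round to (-1.557, 1.343) and repeat: F = (-15.39937, 0.96443), J = [[12.32860, -12.72841], [-4.18210, 0.97259]].
Δ = (-0.066, -1.273), so (a, b)₂ = (-1.623, 0.070).

(-1.623, 0.070)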